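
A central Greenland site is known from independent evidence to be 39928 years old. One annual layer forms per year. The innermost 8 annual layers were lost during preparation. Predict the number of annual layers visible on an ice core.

39920 annual layers

Expected annual layers over 39928 years: 39928.
Less the 8 uncaptured annual layers: 39928 − 8 = 39920.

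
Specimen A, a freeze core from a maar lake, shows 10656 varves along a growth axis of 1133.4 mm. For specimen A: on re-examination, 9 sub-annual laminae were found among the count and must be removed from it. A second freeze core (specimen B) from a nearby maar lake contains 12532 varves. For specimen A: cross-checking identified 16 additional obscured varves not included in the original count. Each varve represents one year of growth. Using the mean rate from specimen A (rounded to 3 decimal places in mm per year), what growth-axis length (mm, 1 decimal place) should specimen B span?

Specimen A: after corrections the count is 10656 − 9 + 16 = 10663 varves.
A: 1133.4 mm over 10663 years gives 1133.4 / 10663 ≈ 0.106 mm/year.
B's length ≈ 0.106 × 12532 = 1328.4 mm.

1328.4 mm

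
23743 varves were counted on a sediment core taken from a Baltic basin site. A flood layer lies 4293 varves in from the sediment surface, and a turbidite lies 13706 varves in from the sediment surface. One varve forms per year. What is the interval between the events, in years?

13706 − 4293 = 9413 varves lie between the two events.
At one varve per year, 9413 years elapsed between them.

9413 yr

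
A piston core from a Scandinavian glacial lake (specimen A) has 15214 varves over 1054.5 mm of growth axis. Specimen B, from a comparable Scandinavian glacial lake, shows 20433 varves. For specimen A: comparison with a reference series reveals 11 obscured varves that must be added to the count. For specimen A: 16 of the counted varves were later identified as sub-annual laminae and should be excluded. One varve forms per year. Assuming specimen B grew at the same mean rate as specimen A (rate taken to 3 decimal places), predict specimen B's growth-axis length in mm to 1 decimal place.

1409.9 mm

Specimen A: correcting the raw count gives 15214 − 16 + 11 = 15209 true varves.
A: 1054.5 mm over 15209 years gives 1054.5 / 15209 ≈ 0.069 mm/year.
B's length ≈ 0.069 × 20433 = 1409.9 mm.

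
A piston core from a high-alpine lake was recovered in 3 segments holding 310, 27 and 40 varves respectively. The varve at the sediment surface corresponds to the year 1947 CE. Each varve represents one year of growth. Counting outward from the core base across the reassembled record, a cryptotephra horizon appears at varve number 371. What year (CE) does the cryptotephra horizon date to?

1941 CE

Total varves = 310 + 27 + 40 = 377.
Between varve 371 and the sediment surface there are 377 − 371 = 6 varves.
The varve at the sediment surface is 1947 CE, so the cryptotephra horizon dates to 1947 − 6 = 1941 CE.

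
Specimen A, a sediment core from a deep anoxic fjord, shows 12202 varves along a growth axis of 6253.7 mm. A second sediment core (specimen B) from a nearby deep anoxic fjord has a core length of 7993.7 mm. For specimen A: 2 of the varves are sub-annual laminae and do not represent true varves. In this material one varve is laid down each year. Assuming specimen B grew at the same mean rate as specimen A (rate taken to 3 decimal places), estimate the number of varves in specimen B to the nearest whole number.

Specimen A: true varve count = 12202 − 2 = 12200.
A: Mean rate = 6253.7 mm / 12200 years ≈ 0.513 mm/year.
B spans 7993.7 / 0.513 = 15582.26 years ≈ 15582 varves.

15582 varves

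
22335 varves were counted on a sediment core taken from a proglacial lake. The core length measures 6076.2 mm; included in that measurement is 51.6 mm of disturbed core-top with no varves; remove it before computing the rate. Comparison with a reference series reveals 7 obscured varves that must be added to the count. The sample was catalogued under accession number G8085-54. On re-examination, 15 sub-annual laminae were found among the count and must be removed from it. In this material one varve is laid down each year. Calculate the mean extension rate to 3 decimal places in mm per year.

After corrections the count is 22335 − 15 + 7 = 22327 varves.
The growth record spans 6076.2 − 51.6 = 6024.6 mm.
6024.6 mm over 22327 years gives 6024.6 / 22327 ≈ 0.270 mm per year.

0.270 mm per year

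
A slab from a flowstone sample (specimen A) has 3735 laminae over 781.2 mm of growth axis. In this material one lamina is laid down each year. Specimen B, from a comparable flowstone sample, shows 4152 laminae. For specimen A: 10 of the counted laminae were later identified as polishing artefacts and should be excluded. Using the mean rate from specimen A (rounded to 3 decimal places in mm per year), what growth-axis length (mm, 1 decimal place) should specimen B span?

Specimen A: true lamina count = 3735 − 10 = 3725.
A: 781.2 mm over 3725 years gives 781.2 / 3725 ≈ 0.210 mm/yr.
B's length ≈ 0.210 × 4152 = 871.9 mm.

871.9 mm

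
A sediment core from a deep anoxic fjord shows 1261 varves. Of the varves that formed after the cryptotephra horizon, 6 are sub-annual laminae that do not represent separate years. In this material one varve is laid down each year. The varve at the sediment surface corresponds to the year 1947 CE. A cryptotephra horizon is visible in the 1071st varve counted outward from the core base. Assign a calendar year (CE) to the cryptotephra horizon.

1763 CE

1261 − 1071 = 190 varves lie beyond the cryptotephra horizon toward the sediment surface.
Removing the 6 false varves leaves 190 − 6 = 184 true varves beyond the cryptotephra horizon.
Counting back 184 years from 1947 CE places the cryptotephra horizon in 1947 − 184 = 1763 CE.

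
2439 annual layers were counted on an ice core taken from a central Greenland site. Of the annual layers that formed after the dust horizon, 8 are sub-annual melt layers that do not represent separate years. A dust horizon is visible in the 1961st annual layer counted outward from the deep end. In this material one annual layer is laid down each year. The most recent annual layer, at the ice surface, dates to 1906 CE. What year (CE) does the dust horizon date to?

2439 − 1961 = 478 annual layers lie beyond the dust horizon toward the ice surface.
Excluding 8 false annual layers: 478 − 8 = 470.
1906 − 470 = 1436 CE.

1436 CE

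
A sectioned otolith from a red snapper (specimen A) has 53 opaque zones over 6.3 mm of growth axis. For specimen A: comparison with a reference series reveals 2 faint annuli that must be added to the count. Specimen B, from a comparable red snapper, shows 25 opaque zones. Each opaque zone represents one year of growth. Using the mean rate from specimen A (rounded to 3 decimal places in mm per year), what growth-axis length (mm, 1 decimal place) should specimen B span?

Specimen A: adjusted count: 53 + 2 = 55 opaque zones.
A: Mean rate = 6.3 mm / 55 years ≈ 0.115 mm/yr.
B's length ≈ 0.115 × 25 = 2.9 mm.

2.9 mm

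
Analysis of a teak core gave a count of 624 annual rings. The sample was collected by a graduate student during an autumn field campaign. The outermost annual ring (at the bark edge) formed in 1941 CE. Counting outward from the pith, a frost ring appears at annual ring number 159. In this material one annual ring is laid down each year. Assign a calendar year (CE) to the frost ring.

1476 CE

The frost ring sits at annual ring 159 from the pith, so 624 − 159 = 465 annual rings formed after it.
The annual ring at the bark edge is 1941 CE, so the frost ring dates to 1941 − 465 = 1476 CE.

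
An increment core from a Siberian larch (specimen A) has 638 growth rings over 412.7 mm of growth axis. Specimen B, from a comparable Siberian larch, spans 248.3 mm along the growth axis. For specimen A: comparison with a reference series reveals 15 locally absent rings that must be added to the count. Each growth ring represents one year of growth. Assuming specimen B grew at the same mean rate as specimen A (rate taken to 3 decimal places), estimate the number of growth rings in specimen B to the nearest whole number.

Specimen A: after corrections the count is 638 + 15 = 653 growth rings.
A: Extension rate ≈ 412.7 / 653 = 0.632 mm per year.
Specimen B: 248.3 mm / 0.632 mm per year = 392.88 years ≈ 393 growth rings.

393 growth rings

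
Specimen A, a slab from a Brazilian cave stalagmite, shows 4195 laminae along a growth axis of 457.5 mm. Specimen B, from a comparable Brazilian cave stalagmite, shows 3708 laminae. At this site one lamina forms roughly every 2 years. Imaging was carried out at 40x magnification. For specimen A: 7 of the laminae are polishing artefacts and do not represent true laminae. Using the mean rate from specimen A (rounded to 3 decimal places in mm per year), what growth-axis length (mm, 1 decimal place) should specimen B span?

Specimen A: true lamina count = 4195 − 7 = 4188.
Specimen A: at 2 years per lamina, 4188 × 2 = 8376 years.
A: Extension rate ≈ 457.5 / 8376 = 0.055 mm/yr.
Specimen B: at 2 years per lamina, 3708 × 2 = 7416 years. For B, 0.055 mm/year × 7416 years = 407.9 mm.

407.9 mm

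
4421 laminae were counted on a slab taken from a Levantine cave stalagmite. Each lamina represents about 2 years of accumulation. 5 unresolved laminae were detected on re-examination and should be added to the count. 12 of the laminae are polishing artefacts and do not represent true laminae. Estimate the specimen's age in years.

8828 years

Correcting the raw count gives 4421 − 12 + 5 = 4414 true laminae.
Multiplying by 2 years per lamina: 4414 × 2 = 8828 years.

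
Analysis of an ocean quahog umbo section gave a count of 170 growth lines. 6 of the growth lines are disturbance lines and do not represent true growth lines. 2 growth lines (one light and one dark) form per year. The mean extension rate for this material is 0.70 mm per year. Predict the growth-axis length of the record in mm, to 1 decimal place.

57.4 mm

True growth line count = 170 − 6 = 164.
With 2 growth lines per year, 164 / 2 = 82 years.
82 years at 0.70 mm/year gives 0.70 × 82 = 57.4 mm.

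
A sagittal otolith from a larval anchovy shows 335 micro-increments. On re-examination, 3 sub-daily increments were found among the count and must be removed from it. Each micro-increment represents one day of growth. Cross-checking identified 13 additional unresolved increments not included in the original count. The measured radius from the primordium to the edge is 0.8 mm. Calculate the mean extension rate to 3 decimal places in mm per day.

True micro-increment count = 335 − 3 + 13 = 345.
0.8 mm over 345 days gives 0.8 / 345 ≈ 0.002 mm per day.

0.002 mm per day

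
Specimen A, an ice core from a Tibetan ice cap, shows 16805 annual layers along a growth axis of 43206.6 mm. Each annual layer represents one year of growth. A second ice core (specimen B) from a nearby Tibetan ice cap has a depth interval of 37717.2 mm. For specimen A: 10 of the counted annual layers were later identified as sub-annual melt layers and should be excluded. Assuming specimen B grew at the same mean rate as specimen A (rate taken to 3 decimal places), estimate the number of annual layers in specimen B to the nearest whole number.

14659 annual layers

Specimen A: after corrections the count is 16805 − 10 = 16795 annual layers.
A: Mean rate = 43206.6 mm / 16795 years ≈ 2.573 mm per year.
Specimen B: 37717.2 mm / 2.573 mm per year = 14658.84 years ≈ 14659 annual layers.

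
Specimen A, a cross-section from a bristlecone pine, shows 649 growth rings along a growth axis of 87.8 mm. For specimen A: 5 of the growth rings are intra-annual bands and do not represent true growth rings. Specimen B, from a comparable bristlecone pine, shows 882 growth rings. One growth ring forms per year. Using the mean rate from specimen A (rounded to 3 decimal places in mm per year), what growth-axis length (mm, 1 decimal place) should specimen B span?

120.0 mm

Specimen A: correcting the raw count gives 649 − 5 = 644 true growth rings.
A: Extension rate ≈ 87.8 / 644 = 0.136 mm/yr.
Length of B = 0.136 × 882 = 120.0 mm.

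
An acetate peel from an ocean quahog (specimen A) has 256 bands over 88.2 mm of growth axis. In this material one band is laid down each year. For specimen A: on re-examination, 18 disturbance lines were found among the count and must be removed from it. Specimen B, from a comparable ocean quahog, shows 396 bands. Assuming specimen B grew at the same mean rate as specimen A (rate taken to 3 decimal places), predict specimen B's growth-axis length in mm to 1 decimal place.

146.9 mm

Specimen A: true band count = 256 − 18 = 238.
A: Mean rate = 88.2 mm / 238 years ≈ 0.371 mm/year.
For B, 0.371 mm/year × 396 years = 146.9 mm.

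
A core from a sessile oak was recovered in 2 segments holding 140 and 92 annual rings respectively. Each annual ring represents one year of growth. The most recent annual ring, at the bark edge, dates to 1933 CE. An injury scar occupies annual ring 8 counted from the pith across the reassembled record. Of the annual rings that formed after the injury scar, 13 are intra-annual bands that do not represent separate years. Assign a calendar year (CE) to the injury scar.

Total annual rings = 140 + 92 = 232.
The injury scar sits at annual ring 8 from the pith, so 232 − 8 = 224 annual rings formed after it.
224 − 13 false = 211 true annual rings after the injury scar.
The annual ring at the bark edge is 1933 CE, so the injury scar dates to 1933 − 211 = 1722 CE.

1722 CE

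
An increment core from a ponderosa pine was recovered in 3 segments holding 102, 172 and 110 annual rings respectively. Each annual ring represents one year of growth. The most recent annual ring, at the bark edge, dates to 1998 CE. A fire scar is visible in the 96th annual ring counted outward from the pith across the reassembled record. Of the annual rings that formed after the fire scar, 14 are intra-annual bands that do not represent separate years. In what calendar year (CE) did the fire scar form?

Total annual rings = 102 + 172 + 110 = 384.
384 − 96 = 288 annual rings lie beyond the fire scar toward the bark edge.
288 − 14 false = 274 true annual rings after the fire scar.
1998 − 274 = 1724 CE.

1724 CE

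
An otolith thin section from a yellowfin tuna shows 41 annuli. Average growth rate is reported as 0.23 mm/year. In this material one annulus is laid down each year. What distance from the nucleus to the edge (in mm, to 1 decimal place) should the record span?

The record spans 41 years at 0.23 mm per year.
41 years at 0.23 mm/year gives 0.23 × 41 = 9.4 mm.

9.4 mm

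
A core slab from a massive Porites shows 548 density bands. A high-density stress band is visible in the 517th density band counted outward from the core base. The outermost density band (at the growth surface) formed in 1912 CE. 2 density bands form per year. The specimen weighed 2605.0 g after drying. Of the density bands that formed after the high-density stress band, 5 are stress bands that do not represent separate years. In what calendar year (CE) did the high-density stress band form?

1899 CE

Between density band 517 and the growth surface there are 548 − 517 = 31 density bands.
31 − 5 false = 26 true density bands after the high-density stress band.
With 2 density bands per year, 26 / 2 = 13 years.
The density band at the growth surface is 1912 CE, so the high-density stress band dates to 1912 − 13 = 1899 CE.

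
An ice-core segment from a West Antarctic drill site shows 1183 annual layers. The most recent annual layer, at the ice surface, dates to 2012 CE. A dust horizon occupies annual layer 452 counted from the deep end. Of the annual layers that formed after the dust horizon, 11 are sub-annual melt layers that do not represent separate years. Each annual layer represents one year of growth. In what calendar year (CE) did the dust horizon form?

Between annual layer 452 and the ice surface there are 1183 − 452 = 731 annual layers.
731 − 11 false = 720 true annual layers after the dust horizon.
2012 − 720 = 1292 CE.

1292 CE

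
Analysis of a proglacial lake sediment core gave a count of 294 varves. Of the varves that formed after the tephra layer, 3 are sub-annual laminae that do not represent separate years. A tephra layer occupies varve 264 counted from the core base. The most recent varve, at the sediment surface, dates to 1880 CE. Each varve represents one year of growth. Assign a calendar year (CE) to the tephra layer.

Between varve 264 and the sediment surface there are 294 − 264 = 30 varves.
Removing the 3 false varves leaves 30 − 3 = 27 true varves beyond the tephra layer.
1880 − 27 = 1853 CE.

1853 CE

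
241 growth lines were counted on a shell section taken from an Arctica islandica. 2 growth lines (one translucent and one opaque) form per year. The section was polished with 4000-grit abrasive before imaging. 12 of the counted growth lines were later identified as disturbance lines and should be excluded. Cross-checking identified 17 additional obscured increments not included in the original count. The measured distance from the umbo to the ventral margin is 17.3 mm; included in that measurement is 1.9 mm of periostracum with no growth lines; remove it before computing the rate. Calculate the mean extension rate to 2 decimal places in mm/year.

After corrections the count is 241 − 12 + 17 = 246 growth lines.
Dividing by 2 growth lines per year: 246 / 2 = 123 years.
Net length = 17.3 − 1.9 = 15.4 mm.
Mean rate = 15.4 mm / 123 years ≈ 0.13 mm/year.

0.13 mm/year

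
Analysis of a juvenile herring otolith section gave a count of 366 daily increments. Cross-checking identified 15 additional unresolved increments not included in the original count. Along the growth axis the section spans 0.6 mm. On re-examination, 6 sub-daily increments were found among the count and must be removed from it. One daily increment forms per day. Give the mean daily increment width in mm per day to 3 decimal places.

0.002 mm per day

Adjusted count: 366 − 6 + 15 = 375 daily increments.
Extension rate ≈ 0.6 / 375 = 0.002 mm per day.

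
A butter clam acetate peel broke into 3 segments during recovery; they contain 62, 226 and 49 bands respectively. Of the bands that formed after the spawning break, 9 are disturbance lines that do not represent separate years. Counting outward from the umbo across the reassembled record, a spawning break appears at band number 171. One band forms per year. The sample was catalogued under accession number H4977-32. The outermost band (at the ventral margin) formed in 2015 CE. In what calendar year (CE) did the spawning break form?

Total bands = 62 + 226 + 49 = 337.
Between band 171 and the ventral margin there are 337 − 171 = 166 bands.
Excluding 9 false bands: 166 − 9 = 157.
2015 − 157 = 1858 CE.

1858 CE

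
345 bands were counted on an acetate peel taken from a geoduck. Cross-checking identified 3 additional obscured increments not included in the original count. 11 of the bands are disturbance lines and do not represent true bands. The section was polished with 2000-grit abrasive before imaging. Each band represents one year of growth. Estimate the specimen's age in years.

337 years

After corrections the count is 345 − 11 + 3 = 337 bands.
At one band per year, that is 337 years.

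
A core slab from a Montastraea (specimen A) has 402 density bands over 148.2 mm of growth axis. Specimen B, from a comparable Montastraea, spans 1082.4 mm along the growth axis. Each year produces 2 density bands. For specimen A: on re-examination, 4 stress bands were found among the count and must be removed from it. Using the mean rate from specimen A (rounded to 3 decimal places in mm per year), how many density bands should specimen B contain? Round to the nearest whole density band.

Specimen A: adjusted count: 402 − 4 = 398 density bands.
Specimen A: dividing by 2 density bands per year: 398 / 2 = 199 years.
A: Extension rate ≈ 148.2 / 199 = 0.745 mm/year.
Specimen B: 1082.4 mm / 0.745 mm per year = 1452.89 years; at 2 density bands per year that is 1452.89 × 2 ≈ 2906 density bands.

2906 density bands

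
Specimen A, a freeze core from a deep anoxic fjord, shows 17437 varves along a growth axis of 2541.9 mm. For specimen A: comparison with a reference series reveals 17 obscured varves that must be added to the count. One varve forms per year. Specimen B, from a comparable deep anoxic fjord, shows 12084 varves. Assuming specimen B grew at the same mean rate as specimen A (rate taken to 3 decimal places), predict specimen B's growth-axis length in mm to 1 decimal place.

Specimen A: adjusted count: 17437 + 17 = 17454 varves.
A: Mean rate = 2541.9 mm / 17454 years ≈ 0.146 mm per year.
B's length ≈ 0.146 × 12084 = 1764.3 mm.

1764.3 mm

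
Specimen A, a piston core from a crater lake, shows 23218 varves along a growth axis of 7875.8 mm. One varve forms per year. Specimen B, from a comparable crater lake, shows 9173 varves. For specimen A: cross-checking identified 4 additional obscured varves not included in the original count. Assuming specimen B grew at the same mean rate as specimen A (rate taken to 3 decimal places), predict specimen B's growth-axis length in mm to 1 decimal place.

Specimen A: after corrections the count is 23218 + 4 = 23222 varves.
A: Extension rate ≈ 7875.8 / 23222 = 0.339 mm/year.
For B, 0.339 mm/year × 9173 years = 3109.6 mm.

3109.6 mm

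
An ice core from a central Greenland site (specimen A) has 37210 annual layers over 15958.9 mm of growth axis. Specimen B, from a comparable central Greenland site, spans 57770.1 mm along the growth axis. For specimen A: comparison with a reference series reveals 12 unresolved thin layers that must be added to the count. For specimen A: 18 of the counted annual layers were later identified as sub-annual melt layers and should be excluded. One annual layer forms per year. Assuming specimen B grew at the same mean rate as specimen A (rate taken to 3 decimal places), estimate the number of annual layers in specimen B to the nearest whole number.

134662 annual layers

Specimen A: true annual layer count = 37210 − 18 + 12 = 37204.
A: Mean rate = 15958.9 mm / 37204 years ≈ 0.429 mm per year.
Specimen B: 57770.1 mm / 0.429 mm per year = 134662.24 years ≈ 134662 annual layers.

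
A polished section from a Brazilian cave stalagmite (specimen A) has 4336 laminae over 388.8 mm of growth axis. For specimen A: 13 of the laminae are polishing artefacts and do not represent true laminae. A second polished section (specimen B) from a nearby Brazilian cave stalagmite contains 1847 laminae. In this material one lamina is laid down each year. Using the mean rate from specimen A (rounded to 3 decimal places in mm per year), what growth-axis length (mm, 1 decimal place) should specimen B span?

166.2 mm

Specimen A: true lamina count = 4336 − 13 = 4323.
A: Extension rate ≈ 388.8 / 4323 = 0.090 mm/year.
B's length ≈ 0.090 × 1847 = 166.2 mm.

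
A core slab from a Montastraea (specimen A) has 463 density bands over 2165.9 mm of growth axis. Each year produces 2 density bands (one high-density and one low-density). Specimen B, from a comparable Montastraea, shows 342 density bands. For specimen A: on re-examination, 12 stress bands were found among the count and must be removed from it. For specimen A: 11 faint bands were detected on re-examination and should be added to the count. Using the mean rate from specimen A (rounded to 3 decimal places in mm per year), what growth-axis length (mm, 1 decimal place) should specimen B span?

Specimen A: after corrections the count is 463 − 12 + 11 = 462 density bands.
Specimen A: dividing by 2 density bands per year: 462 / 2 = 231 years.
A: Mean rate = 2165.9 mm / 231 years ≈ 9.376 mm per year.
Specimen B: 342 density bands at 2 per year is 342 / 2 = 171 years. For B, 9.376 mm/year × 171 years = 1603.3 mm.

1603.3 mm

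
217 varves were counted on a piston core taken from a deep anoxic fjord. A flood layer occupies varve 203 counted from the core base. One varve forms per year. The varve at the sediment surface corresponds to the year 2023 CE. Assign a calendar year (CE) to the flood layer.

2009 CE

Between varve 203 and the sediment surface there are 217 − 203 = 14 varves.
2023 − 14 = 2009 CE.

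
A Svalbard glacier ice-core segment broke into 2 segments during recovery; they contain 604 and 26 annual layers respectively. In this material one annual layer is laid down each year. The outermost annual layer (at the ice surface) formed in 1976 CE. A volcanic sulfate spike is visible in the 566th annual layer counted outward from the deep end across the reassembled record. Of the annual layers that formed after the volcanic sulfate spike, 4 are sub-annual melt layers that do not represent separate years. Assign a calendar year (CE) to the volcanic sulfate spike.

1916 CE

Total annual layers = 604 + 26 = 630.
Between annual layer 566 and the ice surface there are 630 − 566 = 64 annual layers.
Excluding 4 false annual layers: 64 − 4 = 60.
Counting back 60 years from 1976 CE places the volcanic sulfate spike in 1976 − 60 = 1916 CE.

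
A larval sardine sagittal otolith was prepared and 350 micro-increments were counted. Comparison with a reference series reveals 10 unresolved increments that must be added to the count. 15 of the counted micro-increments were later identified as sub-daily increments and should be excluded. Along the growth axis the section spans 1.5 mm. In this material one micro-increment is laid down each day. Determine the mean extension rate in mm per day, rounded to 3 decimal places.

0.004 mm per day

Adjusted count: 350 − 15 + 10 = 345 micro-increments.
1.5 mm over 345 days gives 1.5 / 345 ≈ 0.004 mm per day.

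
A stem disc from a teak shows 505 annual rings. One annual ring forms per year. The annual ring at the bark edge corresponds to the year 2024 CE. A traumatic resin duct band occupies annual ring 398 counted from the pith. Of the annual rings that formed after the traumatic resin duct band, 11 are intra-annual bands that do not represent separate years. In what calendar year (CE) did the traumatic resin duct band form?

1928 CE

Between annual ring 398 and the bark edge there are 505 − 398 = 107 annual rings.
107 − 11 false = 96 true annual rings after the traumatic resin duct band.
2024 − 96 = 1928 CE.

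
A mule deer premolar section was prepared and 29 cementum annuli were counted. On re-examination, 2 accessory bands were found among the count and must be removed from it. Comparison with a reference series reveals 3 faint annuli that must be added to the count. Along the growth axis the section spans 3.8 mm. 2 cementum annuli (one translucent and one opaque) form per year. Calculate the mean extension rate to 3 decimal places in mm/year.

True cementum annulus count = 29 − 2 + 3 = 30.
Dividing by 2 cementum annuli per year: 30 / 2 = 15 years.
Extension rate ≈ 3.8 / 15 = 0.253 mm/year.

0.253 mm/year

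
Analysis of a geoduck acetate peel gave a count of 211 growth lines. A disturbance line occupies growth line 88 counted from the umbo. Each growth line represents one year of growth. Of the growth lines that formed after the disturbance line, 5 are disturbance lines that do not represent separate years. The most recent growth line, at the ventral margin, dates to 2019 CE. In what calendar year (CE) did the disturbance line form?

211 − 88 = 123 growth lines lie beyond the disturbance line toward the ventral margin.
Excluding 5 false growth lines: 123 − 5 = 118.
Counting back 118 years from 2019 CE places the disturbance line in 2019 − 118 = 1901 CE.

1901 CE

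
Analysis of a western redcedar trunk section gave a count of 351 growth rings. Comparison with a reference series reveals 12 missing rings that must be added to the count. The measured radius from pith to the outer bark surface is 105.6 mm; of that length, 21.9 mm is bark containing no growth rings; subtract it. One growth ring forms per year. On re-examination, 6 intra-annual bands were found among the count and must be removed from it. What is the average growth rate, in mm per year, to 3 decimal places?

0.234 mm per year

True growth ring count = 351 − 6 + 12 = 357.
The growth record spans 105.6 − 21.9 = 83.7 mm.
Extension rate ≈ 83.7 / 357 = 0.234 mm per year.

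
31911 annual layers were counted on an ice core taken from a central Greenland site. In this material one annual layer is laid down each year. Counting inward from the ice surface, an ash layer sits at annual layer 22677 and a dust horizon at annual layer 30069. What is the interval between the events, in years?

7392 yr

30069 − 22677 = 7392 annual layers lie between the two events.
That is 7392 years at one annual layer per year.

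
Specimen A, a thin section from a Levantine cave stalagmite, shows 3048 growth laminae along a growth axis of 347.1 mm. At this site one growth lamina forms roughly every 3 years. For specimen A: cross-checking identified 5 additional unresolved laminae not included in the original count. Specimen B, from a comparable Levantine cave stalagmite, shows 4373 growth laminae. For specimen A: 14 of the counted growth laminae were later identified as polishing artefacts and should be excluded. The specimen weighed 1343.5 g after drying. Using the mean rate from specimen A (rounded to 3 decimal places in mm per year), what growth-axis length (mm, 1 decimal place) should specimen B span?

Specimen A: true growth lamina count = 3048 − 14 + 5 = 3039.
Specimen A: multiplying by 3 years per growth lamina: 3039 × 3 = 9117 years.
A: Extension rate ≈ 347.1 / 9117 = 0.038 mm/yr.
Specimen B: multiplying by 3 years per growth lamina: 4373 × 3 = 13119 years. For B, 0.038 mm/year × 13119 years = 498.5 mm.

498.5 mm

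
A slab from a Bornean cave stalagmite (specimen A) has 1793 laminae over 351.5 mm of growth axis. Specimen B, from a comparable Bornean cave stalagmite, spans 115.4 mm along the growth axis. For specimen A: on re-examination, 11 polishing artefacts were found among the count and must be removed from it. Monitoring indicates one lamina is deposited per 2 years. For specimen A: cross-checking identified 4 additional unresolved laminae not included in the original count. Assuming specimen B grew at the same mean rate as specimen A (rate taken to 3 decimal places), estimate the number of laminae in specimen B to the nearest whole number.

Specimen A: after corrections the count is 1793 − 11 + 4 = 1786 laminae.
Specimen A: 1786 laminae at 2 years each span 1786 × 2 = 3572 years.
A: 351.5 mm over 3572 years gives 351.5 / 3572 ≈ 0.098 mm/yr.
Specimen B: 115.4 mm / 0.098 mm per year = 1177.55 years; at 2 years per lamina that is 1177.55 / 2 ≈ 589 laminae.

589 laminae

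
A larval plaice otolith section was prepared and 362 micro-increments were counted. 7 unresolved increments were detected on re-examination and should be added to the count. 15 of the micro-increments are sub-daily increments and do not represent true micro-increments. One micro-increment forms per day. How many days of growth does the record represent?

354 days

Correcting the raw count gives 362 − 15 + 7 = 354 true micro-increments.
At one micro-increment per day, that is 354 days.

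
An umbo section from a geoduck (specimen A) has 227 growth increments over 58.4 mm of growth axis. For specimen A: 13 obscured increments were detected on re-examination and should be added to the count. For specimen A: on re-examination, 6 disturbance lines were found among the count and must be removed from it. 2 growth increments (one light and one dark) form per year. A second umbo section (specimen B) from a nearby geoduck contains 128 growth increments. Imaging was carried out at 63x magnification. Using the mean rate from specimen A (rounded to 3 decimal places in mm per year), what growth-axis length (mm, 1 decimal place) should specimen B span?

31.9 mm

Specimen A: adjusted count: 227 − 6 + 13 = 234 growth increments.
Specimen A: 234 growth increments at 2 per year is 234 / 2 = 117 years.
A: 58.4 mm over 117 years gives 58.4 / 117 ≈ 0.499 mm/year.
Specimen B: dividing by 2 growth increments per year: 128 / 2 = 64 years. For B, 0.499 mm/year × 64 years = 31.9 mm.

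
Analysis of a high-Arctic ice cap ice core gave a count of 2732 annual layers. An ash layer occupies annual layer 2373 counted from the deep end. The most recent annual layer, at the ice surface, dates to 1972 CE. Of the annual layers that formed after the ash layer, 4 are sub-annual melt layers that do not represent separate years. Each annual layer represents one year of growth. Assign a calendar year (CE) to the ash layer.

1617 CE

2732 − 2373 = 359 annual layers lie beyond the ash layer toward the ice surface.
Removing the 4 false annual layers leaves 359 − 4 = 355 true annual layers beyond the ash layer.
1972 − 355 = 1617 CE.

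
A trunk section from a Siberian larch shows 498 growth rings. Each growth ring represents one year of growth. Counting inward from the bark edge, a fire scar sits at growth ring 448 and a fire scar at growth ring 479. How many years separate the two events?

Separation: 479 − 448 = 31 growth rings.
One growth ring per year makes the interval 31 years.

31 years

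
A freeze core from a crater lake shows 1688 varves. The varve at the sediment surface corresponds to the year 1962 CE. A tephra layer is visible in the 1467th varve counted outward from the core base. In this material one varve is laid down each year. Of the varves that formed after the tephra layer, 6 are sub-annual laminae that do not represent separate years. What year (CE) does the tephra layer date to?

Between varve 1467 and the sediment surface there are 1688 − 1467 = 221 varves.
221 − 6 false = 215 true varves after the tephra layer.
1962 − 215 = 1747 CE.

1747 CE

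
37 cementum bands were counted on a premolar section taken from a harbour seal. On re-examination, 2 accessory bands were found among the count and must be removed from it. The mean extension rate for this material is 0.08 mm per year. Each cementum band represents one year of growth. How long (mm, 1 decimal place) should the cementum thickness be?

After corrections the count is 37 − 2 = 35 cementum bands.
35 years at 0.08 mm/year gives 0.08 × 35 = 2.8 mm.

2.8 mm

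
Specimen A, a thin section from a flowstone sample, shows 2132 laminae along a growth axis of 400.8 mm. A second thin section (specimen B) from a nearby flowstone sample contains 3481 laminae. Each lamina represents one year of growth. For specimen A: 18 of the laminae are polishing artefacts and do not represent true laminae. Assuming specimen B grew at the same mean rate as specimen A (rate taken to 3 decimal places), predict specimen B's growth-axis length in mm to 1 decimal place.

661.4 mm

Specimen A: adjusted count: 2132 − 18 = 2114 laminae.
A: Extension rate ≈ 400.8 / 2114 = 0.190 mm/yr.
B's length ≈ 0.190 × 3481 = 661.4 mm.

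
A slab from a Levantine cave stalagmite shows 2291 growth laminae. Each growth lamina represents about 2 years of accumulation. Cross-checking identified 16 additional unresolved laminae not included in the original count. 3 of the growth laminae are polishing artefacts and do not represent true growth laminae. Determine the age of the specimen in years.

4608 years

Adjusted count: 2291 − 3 + 16 = 2304 growth laminae.
At 2 years per growth lamina, 2304 × 2 = 4608 years.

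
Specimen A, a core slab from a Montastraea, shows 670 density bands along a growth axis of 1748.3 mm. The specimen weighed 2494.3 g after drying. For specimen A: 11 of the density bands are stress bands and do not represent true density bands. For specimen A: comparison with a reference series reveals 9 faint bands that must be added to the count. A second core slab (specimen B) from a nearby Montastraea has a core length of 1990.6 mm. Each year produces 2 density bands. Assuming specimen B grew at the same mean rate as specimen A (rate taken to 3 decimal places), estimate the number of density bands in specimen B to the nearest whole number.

Specimen A: adjusted count: 670 − 11 + 9 = 668 density bands.
Specimen A: 668 density bands at 2 per year is 668 / 2 = 334 years.
A: Extension rate ≈ 1748.3 / 334 = 5.234 mm/yr.
For B, 1990.6 / 5.234 = 380.32 years; at 2 density bands per year that is 380.32 × 2 ≈ 761 density bands.

761 density bands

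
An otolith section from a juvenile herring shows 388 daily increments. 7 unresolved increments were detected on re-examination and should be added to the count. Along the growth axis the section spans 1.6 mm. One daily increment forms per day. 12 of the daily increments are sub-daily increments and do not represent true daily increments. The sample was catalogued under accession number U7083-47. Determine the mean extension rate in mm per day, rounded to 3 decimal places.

After corrections the count is 388 − 12 + 7 = 383 daily increments.
Extension rate ≈ 1.6 / 383 = 0.004 mm per day.

0.004 mm per day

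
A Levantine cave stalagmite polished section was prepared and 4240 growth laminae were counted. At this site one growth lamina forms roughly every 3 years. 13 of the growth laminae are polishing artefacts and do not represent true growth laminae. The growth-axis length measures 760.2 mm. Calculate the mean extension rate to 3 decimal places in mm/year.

0.060 mm/year

After corrections the count is 4240 − 13 = 4227 growth laminae.
At 3 years per growth lamina, 4227 × 3 = 12681 years.
Mean rate = 760.2 mm / 12681 years ≈ 0.060 mm/year.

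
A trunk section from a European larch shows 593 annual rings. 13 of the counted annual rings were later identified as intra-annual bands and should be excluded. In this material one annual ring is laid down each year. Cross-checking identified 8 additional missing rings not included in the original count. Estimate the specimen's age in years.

Adjusted count: 593 − 13 + 8 = 588 annual rings.
At one annual ring per year, that is 588 years.

588 yr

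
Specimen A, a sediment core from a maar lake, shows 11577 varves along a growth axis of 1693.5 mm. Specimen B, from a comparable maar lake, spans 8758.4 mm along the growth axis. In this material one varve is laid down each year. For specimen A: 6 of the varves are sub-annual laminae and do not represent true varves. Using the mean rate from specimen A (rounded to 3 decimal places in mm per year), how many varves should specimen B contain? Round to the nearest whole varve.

59989 varves

Specimen A: adjusted count: 11577 − 6 = 11571 varves.
A: Extension rate ≈ 1693.5 / 11571 = 0.146 mm per year.
Specimen B: 8758.4 mm / 0.146 mm per year = 59989.04 years ≈ 59989 varves.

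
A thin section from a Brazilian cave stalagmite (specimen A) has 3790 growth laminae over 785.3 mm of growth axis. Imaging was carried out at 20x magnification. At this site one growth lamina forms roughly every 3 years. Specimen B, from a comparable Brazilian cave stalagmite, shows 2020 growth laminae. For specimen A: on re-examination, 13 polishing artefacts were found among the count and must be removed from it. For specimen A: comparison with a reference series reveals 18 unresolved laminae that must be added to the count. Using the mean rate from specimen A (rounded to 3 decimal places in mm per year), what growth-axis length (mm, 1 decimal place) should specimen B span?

Specimen A: adjusted count: 3790 − 13 + 18 = 3795 growth laminae.
Specimen A: at 3 years per growth lamina, 3795 × 3 = 11385 years.
A: 785.3 mm over 11385 years gives 785.3 / 11385 ≈ 0.069 mm per year.
Specimen B: at 3 years per growth lamina, 2020 × 3 = 6060 years. B's length ≈ 0.069 × 6060 = 418.1 mm.

418.1 mm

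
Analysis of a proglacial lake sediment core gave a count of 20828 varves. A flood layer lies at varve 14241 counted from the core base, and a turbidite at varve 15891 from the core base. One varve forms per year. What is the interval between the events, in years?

15891 − 14241 = 1650 varves lie between the two events.
That is 1650 years at one varve per year.

1650 years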